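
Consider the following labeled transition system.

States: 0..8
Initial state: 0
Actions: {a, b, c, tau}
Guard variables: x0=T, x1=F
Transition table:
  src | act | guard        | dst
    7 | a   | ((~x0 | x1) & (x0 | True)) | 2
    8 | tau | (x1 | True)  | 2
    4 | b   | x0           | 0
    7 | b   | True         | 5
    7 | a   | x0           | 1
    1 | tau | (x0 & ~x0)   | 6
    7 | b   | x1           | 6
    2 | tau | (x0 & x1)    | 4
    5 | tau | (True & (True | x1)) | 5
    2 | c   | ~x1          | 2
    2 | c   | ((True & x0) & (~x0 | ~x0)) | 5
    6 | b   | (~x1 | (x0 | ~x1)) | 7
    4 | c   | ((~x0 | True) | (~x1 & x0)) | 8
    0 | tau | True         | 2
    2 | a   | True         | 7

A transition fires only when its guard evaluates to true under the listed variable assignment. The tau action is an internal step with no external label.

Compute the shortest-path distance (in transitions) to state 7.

Layered search for 7:
  Layer 0: {0}
  Layer 1: {2}
  Layer 2: {7}
7 enters at depth 2; path tau·a

Answer: 2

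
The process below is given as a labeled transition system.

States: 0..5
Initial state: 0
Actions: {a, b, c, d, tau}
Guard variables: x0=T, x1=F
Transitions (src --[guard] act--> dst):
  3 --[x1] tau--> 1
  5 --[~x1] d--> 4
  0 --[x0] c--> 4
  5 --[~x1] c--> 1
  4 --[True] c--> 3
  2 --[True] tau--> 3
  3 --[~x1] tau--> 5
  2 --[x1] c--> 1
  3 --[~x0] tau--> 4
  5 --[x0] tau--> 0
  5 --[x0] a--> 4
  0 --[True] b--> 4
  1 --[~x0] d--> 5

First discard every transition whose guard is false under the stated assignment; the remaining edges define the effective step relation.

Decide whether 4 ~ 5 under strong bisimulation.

Answer: NOT BISIMILAR

Analysis:
Bisimulation quotient by refinement:
  round 0: {{0,1,2,3,4,5}}
  round 1: {{0},{1},{2,3},{4},{5}}
  round 2: {{0},{1},{2},{3},{4},{5}}
stable after 3 split(s): 6 block(s)
[4]={4}  [5]={5}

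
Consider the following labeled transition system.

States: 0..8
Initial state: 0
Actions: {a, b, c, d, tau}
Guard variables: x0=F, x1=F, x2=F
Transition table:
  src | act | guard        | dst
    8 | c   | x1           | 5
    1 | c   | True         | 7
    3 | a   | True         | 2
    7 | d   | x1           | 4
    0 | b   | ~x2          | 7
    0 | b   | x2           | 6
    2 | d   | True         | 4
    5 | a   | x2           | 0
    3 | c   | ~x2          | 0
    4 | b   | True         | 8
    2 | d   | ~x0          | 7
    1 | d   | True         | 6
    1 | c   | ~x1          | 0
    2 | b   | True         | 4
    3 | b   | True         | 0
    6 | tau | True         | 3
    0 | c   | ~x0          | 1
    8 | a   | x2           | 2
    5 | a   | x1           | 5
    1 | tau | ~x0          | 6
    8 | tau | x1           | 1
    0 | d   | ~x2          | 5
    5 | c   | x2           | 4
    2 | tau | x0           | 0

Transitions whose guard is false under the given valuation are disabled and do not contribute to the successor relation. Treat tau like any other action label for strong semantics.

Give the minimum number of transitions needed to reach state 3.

Answer: 3

Working:
Breadth-first toward 3:
  L0 = {0}
  L1 = {1,5,7}
  L2 = {6}
  L3 = {3}
3 enters at depth 3; path c·d·tau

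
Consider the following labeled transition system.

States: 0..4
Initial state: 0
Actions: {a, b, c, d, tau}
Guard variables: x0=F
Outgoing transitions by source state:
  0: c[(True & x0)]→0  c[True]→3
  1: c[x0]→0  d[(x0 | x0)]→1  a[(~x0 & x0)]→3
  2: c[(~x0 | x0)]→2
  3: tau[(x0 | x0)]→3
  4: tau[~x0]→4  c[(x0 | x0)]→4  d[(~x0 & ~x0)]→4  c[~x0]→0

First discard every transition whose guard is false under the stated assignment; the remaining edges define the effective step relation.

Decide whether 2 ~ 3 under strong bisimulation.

Answer: NOT BISIMILAR

Working:
Refine partition for ~:
  round 0: {{0,1,2,3,4}}
  round 1: {{0,2},{1,3},{4}}
  round 2: {{0},{1,3},{2},{4}}
4 equivalence class(es) (converged in 3)
[2]={2}  [3]={1,3}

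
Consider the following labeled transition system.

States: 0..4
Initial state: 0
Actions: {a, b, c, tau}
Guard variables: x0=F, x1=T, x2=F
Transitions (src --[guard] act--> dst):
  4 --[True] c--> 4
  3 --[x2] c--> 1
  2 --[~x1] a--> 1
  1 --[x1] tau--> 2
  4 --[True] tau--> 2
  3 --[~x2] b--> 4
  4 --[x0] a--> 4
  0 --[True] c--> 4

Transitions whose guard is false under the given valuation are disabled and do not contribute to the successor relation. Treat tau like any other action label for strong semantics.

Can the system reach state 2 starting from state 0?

After dropping false guards: 5 live edges.
depth 0: {0}
depth 1: {4}  now seen {0,4}
depth 2: {2}  now seen {0,2,4}
R = {0,2,4}
trace reaching 2: c·tau

Answer: REACHABLE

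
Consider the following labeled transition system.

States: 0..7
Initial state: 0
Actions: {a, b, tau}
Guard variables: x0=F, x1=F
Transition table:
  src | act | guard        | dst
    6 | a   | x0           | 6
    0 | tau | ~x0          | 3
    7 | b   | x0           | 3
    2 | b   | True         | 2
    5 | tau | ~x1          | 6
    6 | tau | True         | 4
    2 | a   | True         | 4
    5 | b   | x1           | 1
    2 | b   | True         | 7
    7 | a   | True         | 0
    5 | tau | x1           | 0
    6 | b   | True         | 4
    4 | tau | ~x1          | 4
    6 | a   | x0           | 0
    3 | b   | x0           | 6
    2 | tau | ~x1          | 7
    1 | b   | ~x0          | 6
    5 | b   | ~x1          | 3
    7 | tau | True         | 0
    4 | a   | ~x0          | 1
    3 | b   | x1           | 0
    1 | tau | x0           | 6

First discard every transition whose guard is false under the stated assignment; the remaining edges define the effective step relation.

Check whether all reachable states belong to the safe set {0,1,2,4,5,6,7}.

Answer: INVARIANT VIOLATED at state 3

Working:
Allowed set {0,1,2,4,5,6,7}
Reachable = {0,3}
  0: ✓
  3: ✗ unsafe
reach 3 via tau — violates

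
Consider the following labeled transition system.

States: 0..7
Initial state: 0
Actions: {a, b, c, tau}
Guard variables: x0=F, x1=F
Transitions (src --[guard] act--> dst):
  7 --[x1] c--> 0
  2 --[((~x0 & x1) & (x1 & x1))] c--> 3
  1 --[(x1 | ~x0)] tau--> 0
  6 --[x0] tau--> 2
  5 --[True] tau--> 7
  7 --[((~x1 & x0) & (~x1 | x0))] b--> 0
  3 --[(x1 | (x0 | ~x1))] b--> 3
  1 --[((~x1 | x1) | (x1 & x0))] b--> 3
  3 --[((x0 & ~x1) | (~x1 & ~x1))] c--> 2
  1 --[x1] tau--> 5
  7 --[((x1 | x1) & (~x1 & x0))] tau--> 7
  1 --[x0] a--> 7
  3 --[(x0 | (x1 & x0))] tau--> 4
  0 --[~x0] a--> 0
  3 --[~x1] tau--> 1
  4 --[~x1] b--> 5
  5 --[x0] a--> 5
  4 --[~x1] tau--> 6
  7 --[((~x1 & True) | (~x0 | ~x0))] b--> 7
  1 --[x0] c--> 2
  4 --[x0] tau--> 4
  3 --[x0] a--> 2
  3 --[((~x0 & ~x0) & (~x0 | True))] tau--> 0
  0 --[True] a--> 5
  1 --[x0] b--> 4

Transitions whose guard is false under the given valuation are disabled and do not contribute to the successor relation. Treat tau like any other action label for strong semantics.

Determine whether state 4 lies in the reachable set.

Answer: UNREACHABLE

Trace:
12 transition(s) survive guard evaluation.
Layer 0: {0}
Layer 1: {5}  cumulative {0,5}
Layer 2: {7}  cumulative {0,5,7}
Reachable = {0,5,7}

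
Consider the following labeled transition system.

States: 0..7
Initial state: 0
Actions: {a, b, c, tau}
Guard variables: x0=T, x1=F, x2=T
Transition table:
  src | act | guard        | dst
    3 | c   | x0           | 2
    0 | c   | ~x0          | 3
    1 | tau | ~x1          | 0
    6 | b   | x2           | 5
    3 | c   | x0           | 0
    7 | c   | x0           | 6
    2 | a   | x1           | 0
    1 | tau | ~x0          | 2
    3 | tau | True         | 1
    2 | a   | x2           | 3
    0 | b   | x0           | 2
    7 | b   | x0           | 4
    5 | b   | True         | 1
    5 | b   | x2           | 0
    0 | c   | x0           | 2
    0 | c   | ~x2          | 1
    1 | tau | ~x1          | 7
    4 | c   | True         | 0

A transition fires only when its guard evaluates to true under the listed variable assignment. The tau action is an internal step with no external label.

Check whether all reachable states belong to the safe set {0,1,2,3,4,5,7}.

Safe = {0,1,2,3,4,5,7}
R = {0,1,2,3,4,5,6,7}
  0: ok
  1: ok
  2: ok
  3: ok
  4: ok
  5: ok
  6: VIOLATES
  7: ok
counterexample path to 6: b·a·tau·tau·c

Answer: INVARIANT VIOLATED at state 6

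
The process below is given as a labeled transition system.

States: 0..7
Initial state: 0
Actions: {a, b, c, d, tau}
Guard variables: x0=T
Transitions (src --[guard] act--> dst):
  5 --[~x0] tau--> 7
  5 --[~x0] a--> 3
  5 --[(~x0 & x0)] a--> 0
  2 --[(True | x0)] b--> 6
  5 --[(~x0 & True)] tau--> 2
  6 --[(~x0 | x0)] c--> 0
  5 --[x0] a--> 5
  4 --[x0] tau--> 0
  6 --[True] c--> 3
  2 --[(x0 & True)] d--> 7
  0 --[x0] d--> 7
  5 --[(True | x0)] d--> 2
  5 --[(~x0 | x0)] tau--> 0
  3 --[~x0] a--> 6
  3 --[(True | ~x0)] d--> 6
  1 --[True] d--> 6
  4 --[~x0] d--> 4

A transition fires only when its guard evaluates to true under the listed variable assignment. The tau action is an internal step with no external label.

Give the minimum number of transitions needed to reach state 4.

Answer: UNREACHABLE

Trace:
Layered search for 4:
  L0 = {0}
  L1 = {7}
4 never appears.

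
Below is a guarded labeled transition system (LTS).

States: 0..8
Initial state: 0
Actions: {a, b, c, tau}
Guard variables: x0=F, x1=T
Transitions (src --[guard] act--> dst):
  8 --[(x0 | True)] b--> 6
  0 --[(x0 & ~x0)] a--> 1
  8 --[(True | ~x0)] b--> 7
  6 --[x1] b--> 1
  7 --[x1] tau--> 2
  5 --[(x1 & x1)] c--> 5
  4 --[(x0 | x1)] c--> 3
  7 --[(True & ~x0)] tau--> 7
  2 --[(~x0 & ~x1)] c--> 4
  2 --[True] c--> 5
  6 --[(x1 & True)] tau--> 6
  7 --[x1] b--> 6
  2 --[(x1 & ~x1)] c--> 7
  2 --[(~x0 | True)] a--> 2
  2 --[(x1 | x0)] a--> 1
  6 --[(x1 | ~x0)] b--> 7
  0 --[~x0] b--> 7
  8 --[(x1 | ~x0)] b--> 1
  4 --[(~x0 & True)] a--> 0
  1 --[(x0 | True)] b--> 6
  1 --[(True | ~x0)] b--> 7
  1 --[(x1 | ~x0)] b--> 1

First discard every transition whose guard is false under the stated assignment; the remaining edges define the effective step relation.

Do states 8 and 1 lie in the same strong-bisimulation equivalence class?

Compute ~ classes (split until stable):
  round 0: {{0,1,2,3,4,5,6,7,8}}
  round 1: {{0,1,8},{2,4},{3},{5},{6,7}}
  round 2: {{0},{1,8},{2},{3},{4},{5},{6},{7}}
Fixed point at round 3; 8 class(es).
class of 8: {1,8}; class of 1: {1,8}

Answer: BISIMILAR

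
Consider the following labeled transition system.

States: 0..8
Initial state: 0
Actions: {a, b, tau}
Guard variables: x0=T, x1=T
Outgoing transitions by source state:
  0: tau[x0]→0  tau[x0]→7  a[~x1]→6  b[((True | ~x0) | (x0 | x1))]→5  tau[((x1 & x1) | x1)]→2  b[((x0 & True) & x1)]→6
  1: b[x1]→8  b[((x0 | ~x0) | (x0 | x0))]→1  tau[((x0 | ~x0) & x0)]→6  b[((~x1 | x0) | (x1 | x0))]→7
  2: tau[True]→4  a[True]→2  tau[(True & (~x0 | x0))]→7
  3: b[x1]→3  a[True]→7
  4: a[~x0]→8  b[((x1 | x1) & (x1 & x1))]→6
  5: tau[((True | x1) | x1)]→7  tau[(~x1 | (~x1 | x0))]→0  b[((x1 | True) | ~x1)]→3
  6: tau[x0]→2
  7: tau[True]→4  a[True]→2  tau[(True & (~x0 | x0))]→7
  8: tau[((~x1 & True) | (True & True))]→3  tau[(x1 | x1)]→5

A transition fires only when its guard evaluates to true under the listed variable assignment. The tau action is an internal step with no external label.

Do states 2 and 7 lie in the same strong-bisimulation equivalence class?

Answer: BISIMILAR

Working:
Bisimulation quotient by refinement:
  π0 = {{0,1,2,3,4,5,6,7,8}}
  π1 = {{0,1,5},{2,7},{3},{4},{6,8}}
  π2 = {{0},{1},{2,7},{3},{4},{5},{6},{8}}
Fixed point at round 3; 8 class(es).
2∈{2,7}, 7∈{2,7}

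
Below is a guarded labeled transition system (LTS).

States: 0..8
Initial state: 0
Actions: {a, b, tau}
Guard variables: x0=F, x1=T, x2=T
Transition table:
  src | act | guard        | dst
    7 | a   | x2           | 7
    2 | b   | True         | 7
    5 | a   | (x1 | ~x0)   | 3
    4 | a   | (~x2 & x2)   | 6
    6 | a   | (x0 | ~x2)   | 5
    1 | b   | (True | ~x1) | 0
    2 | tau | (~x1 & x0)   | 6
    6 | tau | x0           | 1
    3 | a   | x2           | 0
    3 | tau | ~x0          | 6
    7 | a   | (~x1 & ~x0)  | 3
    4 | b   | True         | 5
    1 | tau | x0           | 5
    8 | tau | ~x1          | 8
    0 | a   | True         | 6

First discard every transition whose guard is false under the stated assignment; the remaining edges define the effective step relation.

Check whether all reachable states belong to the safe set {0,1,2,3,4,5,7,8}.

Inv-set: {0,1,2,3,4,5,7,8}
Reachable = {0,6}
  0: ok
  6: ✗ unsafe
witness against invariant: a → 6

Answer: INVARIANT VIOLATED at state 6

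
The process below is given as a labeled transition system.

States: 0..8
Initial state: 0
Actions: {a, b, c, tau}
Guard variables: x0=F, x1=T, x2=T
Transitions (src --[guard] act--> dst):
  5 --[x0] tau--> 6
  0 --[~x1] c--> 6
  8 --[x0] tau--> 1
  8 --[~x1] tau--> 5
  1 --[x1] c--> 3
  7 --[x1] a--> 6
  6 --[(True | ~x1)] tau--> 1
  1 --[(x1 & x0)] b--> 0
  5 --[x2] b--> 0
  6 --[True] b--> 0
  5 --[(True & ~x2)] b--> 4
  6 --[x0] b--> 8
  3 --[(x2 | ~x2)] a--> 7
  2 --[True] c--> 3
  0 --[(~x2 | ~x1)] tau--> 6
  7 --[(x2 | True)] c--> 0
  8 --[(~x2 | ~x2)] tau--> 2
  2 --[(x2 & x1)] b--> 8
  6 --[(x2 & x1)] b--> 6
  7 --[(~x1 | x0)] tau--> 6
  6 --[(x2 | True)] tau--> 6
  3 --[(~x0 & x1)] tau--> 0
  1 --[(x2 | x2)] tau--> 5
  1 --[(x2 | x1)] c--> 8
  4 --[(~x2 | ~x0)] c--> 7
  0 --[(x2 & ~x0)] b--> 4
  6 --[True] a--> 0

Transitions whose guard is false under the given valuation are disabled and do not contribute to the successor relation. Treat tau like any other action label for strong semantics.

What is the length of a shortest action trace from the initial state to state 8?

BFS to 8:
  depth 0: {0}
  depth 1: {4}
  depth 2: {7}
  depth 3: {6}
  depth 4: {1}
  depth 5: {3,5,8}
first hit 8 at d=5 via b·c·a·tau·c

Answer: 5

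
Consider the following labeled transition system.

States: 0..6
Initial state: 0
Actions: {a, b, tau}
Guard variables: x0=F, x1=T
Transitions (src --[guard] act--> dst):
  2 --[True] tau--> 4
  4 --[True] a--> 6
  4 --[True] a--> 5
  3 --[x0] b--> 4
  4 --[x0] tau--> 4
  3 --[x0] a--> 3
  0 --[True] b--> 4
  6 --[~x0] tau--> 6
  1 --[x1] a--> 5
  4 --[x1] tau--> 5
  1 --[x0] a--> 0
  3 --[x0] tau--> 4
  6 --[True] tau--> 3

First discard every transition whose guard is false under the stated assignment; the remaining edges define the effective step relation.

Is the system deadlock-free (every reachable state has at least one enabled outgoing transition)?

Reachable = {0,3,4,5,6}
  0: b→4  [1 out]
  3: ∅  [deadlock]
  4: a→5  a→6  tau→5  [3 out]
  5: ∅  [deadlock]
  6: tau→3  tau→6  [2 out]
trace reaching 3: b·a·tau

Answer: DEADLOCK at state 3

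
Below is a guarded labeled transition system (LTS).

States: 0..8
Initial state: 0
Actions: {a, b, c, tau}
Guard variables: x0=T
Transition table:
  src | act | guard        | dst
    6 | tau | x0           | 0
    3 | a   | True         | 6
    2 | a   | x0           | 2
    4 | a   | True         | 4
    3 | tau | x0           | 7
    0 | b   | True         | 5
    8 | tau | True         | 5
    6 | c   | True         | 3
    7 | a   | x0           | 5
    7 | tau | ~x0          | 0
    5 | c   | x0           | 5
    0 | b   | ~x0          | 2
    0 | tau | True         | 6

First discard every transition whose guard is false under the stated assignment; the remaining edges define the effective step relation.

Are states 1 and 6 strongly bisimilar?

Answer: NOT BISIMILAR

Working:
Bisimulation quotient by refinement:
  P[0] = {{0,1,2,3,4,5,6,7,8}}
  P[1] = {{0},{1},{2,4,7},{3},{5},{6},{8}}
  P[2] = {{0},{1},{2,4},{3},{5},{6},{7},{8}}
Fixed point at round 3; 8 class(es).
class of 1: {1}; class of 6: {6}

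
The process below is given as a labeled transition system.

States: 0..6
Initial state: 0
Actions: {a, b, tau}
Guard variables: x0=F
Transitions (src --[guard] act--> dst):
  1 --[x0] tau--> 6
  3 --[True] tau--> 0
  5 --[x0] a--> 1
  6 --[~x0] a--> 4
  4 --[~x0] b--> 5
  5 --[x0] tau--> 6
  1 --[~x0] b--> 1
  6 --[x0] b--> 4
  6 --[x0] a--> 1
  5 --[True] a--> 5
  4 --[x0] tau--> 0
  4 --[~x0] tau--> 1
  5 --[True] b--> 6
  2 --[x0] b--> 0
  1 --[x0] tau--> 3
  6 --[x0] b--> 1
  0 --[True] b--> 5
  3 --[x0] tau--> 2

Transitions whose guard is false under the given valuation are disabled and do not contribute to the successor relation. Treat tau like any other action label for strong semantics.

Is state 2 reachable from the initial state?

Guard filter leaves 8 enabled edge(s).
Layer 0: {0}
Layer 1: {5}  total {0,5}
Layer 2: {6}  total {0,5,6}
Layer 3: {4}  total {0,4,5,6}
Layer 4: {1}  total {0,1,4,5,6}
Reachable = {0,1,4,5,6}

Answer: UNREACHABLE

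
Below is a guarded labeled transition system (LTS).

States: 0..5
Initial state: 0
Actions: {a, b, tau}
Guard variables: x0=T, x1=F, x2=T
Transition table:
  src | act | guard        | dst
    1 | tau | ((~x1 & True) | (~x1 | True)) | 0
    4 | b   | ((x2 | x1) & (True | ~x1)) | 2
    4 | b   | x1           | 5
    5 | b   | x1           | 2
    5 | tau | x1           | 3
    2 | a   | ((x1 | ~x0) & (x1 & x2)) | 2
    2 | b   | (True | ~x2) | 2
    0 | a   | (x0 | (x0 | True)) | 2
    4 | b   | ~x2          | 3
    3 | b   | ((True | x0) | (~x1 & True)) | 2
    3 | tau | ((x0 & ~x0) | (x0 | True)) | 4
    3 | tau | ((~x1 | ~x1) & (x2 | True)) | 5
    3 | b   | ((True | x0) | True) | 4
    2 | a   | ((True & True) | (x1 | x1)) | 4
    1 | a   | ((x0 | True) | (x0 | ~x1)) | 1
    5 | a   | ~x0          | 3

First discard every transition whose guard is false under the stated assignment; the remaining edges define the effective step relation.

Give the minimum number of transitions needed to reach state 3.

Layered search for 3:
  L0 = {0}
  L1 = {2}
  L2 = {4}
3 never appears.

Answer: UNREACHABLE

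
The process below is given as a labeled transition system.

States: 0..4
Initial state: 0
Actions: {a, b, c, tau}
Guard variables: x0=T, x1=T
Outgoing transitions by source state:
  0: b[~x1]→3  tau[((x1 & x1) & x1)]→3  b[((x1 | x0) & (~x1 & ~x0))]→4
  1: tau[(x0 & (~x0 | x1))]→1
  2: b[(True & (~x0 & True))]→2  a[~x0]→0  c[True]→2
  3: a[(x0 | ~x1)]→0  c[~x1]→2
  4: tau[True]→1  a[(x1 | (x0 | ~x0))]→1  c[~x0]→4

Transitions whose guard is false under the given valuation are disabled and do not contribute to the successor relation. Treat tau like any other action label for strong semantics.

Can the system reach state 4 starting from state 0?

Answer: UNREACHABLE

Working:
Guard filter leaves 6 enabled edge(s).
depth 0: {0}
depth 1: {3}  now seen {0,3}
Reachable = {0,3}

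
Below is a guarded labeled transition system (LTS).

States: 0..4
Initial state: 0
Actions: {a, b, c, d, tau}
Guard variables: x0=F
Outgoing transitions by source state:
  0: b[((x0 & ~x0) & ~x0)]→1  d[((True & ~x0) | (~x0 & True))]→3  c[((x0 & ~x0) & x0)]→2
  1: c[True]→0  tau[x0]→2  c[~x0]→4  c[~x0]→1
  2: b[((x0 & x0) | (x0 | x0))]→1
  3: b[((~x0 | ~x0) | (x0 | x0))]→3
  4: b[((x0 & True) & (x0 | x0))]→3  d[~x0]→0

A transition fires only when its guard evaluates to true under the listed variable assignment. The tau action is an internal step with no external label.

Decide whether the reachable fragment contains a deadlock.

Reachable = {0,3}
  0: d→3  [1 exit(s)]
  3: b→3  [1 exit(s)]

Answer: DEADLOCK-FREE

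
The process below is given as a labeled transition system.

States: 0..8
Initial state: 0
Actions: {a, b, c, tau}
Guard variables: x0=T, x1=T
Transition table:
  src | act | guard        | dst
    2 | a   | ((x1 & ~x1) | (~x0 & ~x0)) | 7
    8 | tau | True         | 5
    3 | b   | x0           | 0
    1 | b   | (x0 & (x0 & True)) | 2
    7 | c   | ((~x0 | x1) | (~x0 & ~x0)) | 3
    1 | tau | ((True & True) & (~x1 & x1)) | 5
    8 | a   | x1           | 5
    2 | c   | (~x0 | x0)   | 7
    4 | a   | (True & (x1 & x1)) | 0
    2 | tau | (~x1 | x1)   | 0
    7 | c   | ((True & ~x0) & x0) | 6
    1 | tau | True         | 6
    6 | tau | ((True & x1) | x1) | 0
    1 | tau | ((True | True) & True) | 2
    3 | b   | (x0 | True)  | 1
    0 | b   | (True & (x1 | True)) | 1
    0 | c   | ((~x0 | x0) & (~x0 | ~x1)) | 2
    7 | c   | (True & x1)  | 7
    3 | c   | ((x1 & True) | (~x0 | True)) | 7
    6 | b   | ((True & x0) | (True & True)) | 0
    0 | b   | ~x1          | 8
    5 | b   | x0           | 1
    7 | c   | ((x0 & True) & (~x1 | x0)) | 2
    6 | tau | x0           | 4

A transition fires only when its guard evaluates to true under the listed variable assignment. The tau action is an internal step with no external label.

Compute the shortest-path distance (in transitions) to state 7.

Answer: 3

Trace:
BFS to 7:
  Layer 0: {0}
  Layer 1: {1}
  Layer 2: {2,6}
  Layer 3: {4,7}
first hit 7 at d=3 via b·b·c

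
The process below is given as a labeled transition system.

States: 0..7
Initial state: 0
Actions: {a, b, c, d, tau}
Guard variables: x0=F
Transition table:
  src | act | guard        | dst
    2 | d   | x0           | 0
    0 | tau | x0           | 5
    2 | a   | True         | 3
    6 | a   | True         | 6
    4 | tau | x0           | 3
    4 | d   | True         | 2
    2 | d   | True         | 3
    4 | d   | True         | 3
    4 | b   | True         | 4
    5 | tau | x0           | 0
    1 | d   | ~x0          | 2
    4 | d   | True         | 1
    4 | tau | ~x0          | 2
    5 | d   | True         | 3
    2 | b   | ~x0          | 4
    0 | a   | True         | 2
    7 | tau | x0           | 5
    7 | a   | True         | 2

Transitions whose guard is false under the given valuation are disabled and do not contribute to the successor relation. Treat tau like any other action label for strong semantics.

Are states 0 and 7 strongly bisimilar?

Compute ~ classes (split until stable):
  P[0] = {{0,1,2,3,4,5,6,7}}
  P[1] = {{0,6,7},{1,5},{2},{3},{4}}
  P[2] = {{0,7},{1},{2},{3},{4},{5},{6}}
stable after 3 split(s): 7 block(s)
0∈{0,7}, 7∈{0,7}

Answer: BISIMILAR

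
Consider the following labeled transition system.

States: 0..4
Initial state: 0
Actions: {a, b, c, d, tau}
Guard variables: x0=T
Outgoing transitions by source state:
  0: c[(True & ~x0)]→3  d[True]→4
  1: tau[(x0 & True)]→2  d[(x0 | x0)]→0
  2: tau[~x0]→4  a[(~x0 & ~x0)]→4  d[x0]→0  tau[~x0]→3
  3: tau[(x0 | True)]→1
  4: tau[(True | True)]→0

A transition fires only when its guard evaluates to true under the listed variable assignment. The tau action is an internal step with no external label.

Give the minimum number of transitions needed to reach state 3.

BFS to 3:
  depth 0: {0}
  depth 1: {4}
3 never appears.

Answer: UNREACHABLE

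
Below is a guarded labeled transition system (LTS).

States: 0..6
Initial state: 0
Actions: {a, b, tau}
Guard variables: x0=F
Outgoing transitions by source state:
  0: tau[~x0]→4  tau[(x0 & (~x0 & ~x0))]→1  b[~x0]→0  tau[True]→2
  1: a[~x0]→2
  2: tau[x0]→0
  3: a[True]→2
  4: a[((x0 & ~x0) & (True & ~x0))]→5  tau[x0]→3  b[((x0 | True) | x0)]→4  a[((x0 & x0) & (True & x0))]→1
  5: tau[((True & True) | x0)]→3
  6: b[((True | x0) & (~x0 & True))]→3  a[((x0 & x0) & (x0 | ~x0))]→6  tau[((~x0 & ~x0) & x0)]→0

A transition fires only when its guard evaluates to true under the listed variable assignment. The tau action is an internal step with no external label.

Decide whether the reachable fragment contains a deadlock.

Answer: DEADLOCK at state 2

Working:
Reachable = {0,2,4}
  0: b→0  tau→2  tau→4  [deg 3]
  2: ∅  [deadlock]
  4: b→4  [deg 1]
Path to 2: tau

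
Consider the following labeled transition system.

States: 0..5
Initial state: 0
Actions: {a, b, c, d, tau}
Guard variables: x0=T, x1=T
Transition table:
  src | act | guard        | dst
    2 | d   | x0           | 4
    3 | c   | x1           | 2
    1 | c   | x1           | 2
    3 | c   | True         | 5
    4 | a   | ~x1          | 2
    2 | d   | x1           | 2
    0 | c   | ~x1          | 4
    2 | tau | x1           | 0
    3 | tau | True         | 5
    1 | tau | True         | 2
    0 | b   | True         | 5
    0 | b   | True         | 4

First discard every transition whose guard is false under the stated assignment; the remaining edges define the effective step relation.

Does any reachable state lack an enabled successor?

Reach set: {0,4,5}
  0: b→4  b→5  [2 out]
  4: ∅  [no exit]
  5: ∅  [no exit]
Path to 4: b

Answer: DEADLOCK at state 4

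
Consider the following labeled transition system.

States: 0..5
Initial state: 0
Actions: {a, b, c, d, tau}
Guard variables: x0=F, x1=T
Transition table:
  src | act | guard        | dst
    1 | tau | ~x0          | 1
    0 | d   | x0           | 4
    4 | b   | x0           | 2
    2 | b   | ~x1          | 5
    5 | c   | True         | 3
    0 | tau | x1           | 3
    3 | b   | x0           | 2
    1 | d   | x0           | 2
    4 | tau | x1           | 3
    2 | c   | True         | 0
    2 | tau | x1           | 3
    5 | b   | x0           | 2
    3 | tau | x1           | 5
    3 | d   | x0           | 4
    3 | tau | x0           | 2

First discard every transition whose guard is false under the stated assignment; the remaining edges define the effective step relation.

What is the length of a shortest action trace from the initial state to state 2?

Layered search for 2:
  depth 0: {0}
  depth 1: {3}
  depth 2: {5}
2 never appears.

Answer: UNREACHABLE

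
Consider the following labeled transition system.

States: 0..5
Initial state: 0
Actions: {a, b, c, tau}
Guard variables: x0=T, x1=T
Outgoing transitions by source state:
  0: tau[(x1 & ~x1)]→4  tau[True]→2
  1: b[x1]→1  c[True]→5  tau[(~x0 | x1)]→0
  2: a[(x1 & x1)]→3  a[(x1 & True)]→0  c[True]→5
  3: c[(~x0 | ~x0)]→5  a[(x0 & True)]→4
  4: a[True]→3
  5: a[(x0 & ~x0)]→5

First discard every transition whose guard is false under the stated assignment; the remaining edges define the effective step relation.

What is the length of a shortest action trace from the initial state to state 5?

Answer: 2

Trace:
BFS to 5:
  L0 = {0}
  L1 = {2}
  L2 = {3,5}
first hit 5 at d=2 via tau·c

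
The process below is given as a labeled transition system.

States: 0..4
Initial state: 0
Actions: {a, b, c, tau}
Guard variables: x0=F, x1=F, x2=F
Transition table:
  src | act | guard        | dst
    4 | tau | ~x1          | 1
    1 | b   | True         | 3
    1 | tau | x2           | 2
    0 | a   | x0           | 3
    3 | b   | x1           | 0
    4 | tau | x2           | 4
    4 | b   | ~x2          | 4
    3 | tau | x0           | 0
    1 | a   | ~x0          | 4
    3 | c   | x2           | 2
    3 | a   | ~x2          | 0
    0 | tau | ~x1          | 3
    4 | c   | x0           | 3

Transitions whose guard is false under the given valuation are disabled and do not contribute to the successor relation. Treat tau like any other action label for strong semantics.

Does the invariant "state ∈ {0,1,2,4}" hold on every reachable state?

Allowed set {0,1,2,4}
R = {0,3}
  0: ✓
  3: ✗ unsafe
witness against invariant: tau → 3

Answer: INVARIANT VIOLATED at state 3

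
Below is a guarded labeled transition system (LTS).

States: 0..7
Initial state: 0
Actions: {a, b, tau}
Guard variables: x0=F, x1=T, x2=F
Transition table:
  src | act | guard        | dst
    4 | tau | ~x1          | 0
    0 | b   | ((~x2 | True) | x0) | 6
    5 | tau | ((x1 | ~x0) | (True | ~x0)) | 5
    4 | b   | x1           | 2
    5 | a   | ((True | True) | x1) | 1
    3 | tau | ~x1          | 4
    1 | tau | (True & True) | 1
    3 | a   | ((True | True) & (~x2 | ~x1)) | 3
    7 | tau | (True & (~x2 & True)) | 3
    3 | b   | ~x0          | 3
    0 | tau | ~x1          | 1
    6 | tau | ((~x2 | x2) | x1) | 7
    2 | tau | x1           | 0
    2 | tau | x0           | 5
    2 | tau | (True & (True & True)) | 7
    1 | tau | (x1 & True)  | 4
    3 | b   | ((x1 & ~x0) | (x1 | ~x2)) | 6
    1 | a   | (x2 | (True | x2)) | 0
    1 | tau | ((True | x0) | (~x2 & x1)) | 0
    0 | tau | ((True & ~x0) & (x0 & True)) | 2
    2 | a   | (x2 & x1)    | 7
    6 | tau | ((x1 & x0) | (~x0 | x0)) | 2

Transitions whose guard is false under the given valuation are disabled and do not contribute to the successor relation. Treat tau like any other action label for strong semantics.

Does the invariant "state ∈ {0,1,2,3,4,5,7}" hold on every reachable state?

Allowed set {0,1,2,3,4,5,7}
R = {0,2,3,6,7}
  0: safe
  2: safe
  3: safe
  6: ✗ unsafe
  7: safe
reach 6 via b — violates

Answer: INVARIANT VIOLATED at state 6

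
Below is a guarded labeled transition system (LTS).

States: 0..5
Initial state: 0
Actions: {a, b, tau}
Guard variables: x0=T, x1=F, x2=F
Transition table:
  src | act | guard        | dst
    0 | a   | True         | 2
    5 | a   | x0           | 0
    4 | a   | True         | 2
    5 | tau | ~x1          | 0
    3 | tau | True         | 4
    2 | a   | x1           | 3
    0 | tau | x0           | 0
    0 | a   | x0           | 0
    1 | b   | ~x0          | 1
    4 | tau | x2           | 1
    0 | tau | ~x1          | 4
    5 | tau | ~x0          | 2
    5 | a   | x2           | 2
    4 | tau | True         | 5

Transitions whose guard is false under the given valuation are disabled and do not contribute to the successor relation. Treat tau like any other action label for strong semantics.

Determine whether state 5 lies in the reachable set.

Answer: REACHABLE

Working:
After dropping false guards: 9 live edges.
depth 0: {0}
depth 1: {2,4}  now seen {0,2,4}
depth 2: {5}  now seen {0,2,4,5}
Reach set: {0,2,4,5}
Path to 5: tau·tau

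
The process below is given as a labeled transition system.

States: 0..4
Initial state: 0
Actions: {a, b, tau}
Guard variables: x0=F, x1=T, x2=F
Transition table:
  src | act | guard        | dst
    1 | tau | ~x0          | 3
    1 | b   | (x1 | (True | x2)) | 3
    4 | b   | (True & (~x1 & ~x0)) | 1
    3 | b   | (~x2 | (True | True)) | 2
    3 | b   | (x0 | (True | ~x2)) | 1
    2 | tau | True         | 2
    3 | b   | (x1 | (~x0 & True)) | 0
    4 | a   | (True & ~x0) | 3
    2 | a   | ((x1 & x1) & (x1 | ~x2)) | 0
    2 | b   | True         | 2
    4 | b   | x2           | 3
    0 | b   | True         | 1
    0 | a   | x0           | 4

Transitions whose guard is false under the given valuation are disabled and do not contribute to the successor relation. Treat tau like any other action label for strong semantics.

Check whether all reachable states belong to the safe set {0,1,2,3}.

Answer: INVARIANT HOLDS

Working:
Allowed set {0,1,2,3}
Reach set: {0,1,2,3}
  0: ok
  1: ok
  2: ok
  3: ok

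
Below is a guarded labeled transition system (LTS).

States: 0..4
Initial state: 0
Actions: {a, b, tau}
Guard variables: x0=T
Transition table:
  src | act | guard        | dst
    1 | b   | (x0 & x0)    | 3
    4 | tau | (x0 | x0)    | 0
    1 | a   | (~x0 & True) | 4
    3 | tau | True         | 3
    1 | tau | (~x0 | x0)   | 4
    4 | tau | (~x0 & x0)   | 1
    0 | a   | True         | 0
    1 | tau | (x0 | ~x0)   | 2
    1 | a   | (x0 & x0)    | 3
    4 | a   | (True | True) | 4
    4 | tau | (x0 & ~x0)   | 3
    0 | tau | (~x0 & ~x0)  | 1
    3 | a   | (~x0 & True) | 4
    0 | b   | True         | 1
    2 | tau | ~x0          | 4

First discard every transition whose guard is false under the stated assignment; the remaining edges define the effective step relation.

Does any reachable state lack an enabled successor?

R = {0,1,2,3,4}
  0: a→0  b→1  [2 out]
  1: a→3  b→3  tau→2  tau→4  [4 out]
  2: ∅  [no exit]
  3: tau→3  [1 out]
  4: a→4  tau→0  [2 out]
witness 2: b·tau

Answer: DEADLOCK at state 2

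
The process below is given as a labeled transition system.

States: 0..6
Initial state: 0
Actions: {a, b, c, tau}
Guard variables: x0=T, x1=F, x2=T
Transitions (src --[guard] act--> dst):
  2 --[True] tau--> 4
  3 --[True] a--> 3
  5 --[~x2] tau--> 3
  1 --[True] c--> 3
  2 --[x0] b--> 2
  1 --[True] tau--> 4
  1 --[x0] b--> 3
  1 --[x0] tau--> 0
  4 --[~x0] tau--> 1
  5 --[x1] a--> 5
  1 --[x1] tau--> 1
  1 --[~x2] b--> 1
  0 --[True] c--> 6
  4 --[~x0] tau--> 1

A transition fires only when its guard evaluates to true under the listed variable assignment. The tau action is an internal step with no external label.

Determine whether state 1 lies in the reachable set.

Answer: UNREACHABLE

Analysis:
After dropping false guards: 8 live edges.
Layer 0: {0}
Layer 1: {6}  total {0,6}
R = {0,6}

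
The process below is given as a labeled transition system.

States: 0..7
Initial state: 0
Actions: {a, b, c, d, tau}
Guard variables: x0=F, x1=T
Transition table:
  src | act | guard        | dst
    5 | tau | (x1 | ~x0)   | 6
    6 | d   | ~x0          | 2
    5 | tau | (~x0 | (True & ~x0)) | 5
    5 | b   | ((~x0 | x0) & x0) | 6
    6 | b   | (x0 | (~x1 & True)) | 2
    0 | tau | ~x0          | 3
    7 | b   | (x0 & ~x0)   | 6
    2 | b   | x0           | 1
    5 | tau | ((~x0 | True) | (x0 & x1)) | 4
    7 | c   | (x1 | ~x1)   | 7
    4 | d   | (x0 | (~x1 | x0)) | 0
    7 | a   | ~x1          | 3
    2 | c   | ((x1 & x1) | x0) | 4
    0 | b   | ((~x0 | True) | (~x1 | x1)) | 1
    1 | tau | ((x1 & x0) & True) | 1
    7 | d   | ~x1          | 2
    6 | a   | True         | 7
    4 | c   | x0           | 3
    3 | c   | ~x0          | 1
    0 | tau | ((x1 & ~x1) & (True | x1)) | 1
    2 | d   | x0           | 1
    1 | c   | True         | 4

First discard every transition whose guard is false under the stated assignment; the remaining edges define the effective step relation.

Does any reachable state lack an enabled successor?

R = {0,1,3,4}
  0: b→1  tau→3  [deg 2]
  1: c→4  [deg 1]
  3: c→1  [deg 1]
  4: ∅  [deadlock]
Path to 4: b·c

Answer: DEADLOCK at state 4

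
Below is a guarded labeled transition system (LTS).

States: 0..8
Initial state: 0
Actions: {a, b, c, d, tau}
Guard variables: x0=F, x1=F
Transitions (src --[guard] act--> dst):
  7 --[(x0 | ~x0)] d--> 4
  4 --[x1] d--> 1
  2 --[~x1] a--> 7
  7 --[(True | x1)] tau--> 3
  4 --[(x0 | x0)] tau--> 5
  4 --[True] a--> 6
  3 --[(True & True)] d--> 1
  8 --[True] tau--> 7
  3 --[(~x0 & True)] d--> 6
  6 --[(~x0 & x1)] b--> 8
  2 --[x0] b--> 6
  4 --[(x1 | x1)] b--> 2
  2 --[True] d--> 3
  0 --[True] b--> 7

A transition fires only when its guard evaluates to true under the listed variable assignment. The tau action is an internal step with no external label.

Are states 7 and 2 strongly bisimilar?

Bisimulation quotient by refinement:
  round 0: {{0,1,2,3,4,5,6,7,8}}
  round 1: {{0},{1,5,6},{2},{3},{4},{7},{8}}
Fixed point at round 2; 7 class(es).
7∈{7}, 2∈{2}

Answer: NOT BISIMILAR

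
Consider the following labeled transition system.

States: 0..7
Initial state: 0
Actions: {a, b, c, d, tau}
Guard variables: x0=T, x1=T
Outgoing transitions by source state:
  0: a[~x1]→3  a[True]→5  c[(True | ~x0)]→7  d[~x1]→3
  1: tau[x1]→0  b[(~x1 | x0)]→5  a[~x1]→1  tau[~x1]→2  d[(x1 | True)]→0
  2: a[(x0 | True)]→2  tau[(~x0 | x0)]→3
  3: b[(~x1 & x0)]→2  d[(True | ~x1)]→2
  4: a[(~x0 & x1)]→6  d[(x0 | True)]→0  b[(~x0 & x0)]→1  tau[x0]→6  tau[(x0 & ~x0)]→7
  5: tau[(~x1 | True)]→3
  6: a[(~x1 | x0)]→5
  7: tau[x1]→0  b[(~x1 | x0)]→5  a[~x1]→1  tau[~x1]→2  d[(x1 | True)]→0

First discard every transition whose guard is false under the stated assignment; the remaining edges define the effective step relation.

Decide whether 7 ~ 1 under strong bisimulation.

Answer: BISIMILAR

Trace:
Refine partition for ~:
  π0 = {{0,1,2,3,4,5,6,7}}
  π1 = {{0},{1,7},{2},{3},{4},{5},{6}}
7 equivalence class(es) (converged in 2)
[7]={1,7}  [1]={1,7}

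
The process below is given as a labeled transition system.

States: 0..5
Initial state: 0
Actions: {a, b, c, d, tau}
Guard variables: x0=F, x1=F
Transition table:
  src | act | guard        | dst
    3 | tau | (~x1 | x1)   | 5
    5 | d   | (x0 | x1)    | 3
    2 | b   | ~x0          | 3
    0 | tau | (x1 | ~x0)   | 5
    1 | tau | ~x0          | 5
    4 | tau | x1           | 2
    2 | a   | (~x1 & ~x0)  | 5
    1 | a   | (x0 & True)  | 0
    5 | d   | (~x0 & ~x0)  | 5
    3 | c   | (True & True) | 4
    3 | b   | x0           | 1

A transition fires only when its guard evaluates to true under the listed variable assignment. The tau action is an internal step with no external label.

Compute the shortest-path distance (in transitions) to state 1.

Answer: UNREACHABLE

Analysis:
Breadth-first toward 1:
  L0 = {0}
  L1 = {5}
1 never appears.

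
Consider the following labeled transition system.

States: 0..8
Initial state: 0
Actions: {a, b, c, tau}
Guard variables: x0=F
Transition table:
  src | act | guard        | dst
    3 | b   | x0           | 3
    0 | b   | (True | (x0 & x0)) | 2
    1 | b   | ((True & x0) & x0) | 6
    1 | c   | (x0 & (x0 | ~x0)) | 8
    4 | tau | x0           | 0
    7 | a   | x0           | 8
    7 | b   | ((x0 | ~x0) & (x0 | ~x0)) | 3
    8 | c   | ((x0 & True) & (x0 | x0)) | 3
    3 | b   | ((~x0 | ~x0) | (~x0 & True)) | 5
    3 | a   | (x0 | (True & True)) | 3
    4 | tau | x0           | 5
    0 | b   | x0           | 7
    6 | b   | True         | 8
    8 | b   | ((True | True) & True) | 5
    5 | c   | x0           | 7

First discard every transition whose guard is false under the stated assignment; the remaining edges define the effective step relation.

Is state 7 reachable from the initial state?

Answer: UNREACHABLE

Analysis:
After dropping false guards: 6 live edges.
L0 = {0}
L1 = {2}  now seen {0,2}
Reachable = {0,2}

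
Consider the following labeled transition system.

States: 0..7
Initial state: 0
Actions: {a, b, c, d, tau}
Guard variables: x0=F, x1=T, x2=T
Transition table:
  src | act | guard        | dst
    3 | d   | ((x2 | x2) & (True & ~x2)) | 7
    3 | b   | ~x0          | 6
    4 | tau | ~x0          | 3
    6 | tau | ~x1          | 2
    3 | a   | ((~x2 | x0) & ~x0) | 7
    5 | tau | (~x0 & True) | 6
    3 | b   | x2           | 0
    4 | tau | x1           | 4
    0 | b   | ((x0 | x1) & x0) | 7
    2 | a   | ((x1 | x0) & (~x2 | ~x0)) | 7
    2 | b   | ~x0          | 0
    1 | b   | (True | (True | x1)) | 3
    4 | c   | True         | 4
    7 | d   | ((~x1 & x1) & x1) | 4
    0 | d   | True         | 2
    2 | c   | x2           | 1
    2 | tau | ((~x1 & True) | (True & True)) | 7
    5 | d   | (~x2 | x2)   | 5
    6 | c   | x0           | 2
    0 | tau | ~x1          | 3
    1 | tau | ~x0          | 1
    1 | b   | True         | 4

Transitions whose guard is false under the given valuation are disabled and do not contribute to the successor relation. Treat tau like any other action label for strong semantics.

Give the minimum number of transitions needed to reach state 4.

Answer: 3

Analysis:
BFS to 4:
  L0 = {0}
  L1 = {2}
  L2 = {1,7}
  L3 = {3,4}
depth(4)=3, e.g. d·c·b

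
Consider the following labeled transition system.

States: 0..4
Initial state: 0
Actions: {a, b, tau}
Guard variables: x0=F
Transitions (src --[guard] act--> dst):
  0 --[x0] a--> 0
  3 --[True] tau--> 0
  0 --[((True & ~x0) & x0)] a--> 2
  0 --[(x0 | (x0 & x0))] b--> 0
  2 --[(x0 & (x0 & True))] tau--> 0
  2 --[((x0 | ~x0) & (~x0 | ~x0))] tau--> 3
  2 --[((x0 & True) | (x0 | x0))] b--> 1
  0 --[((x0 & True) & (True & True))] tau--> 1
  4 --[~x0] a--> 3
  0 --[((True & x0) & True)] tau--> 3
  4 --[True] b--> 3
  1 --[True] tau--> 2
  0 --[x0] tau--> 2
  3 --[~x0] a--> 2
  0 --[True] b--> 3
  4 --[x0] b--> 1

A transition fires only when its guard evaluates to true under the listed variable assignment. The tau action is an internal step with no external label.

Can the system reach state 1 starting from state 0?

Answer: UNREACHABLE

Trace:
7 transition(s) survive guard evaluation.
L0 = {0}
L1 = {3}  total {0,3}
L2 = {2}  total {0,2,3}
Reachable = {0,2,3}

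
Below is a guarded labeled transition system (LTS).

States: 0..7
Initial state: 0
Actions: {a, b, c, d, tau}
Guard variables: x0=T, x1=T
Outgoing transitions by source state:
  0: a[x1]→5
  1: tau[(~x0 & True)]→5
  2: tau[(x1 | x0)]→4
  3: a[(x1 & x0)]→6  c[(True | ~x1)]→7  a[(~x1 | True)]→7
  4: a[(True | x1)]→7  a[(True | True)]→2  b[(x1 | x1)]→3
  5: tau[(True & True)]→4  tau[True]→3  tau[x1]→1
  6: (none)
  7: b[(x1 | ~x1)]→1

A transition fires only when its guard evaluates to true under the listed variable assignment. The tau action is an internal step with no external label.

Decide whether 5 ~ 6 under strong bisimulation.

Refine partition for ~:
  P[0] = {{0,1,2,3,4,5,6,7}}
  P[1] = {{0},{1,6},{2,5},{3},{4},{7}}
  P[2] = {{0},{1,6},{2},{3},{4},{5},{7}}
Fixed point at round 3; 7 class(es).
class of 5: {5}; class of 6: {1,6}

Answer: NOT BISIMILAR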